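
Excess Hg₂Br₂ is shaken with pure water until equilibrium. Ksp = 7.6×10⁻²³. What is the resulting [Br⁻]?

Hg₂Br₂(s) ⇌ Hg₂²⁺(aq) + 2 Br⁻(aq)
With molar solubility s: [Hg₂²⁺] = s, [Br⁻] = 2s.
Ksp = [Hg₂²⁺][Br⁻]^2 = s · (2s)^2 = 4s^3 = 7.6×10⁻²³
s = 2.7×10⁻⁸ mol L⁻¹
[Br⁻] = 2s = 5.3×10⁻⁸ mol L⁻¹

5.3×10⁻⁸ M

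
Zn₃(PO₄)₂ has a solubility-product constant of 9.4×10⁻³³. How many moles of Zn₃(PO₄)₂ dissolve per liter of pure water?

Zn₃(PO₄)₂(s) ⇌ 3 Zn²⁺(aq) + 2 PO₄³⁻(aq)
With molar solubility s: [Zn²⁺] = 3s, [PO₄³⁻] = 2s.
Ksp = [Zn²⁺]^3[PO₄³⁻]^2 = (3s)^3 · (2s)^2 = 108s^5
108s^5 = 9.4×10⁻³³  ⇒  s^5 = 8.7×10⁻³⁵
Taking the 5th root, s = 1.5×10⁻⁷ M.

1.5×10⁻⁷ M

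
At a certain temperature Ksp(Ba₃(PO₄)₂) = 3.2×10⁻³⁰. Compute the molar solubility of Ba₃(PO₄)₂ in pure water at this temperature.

Ba₃(PO₄)₂(s) ⇌ 3 Ba²⁺(aq) + 2 PO₄³⁻(aq)
If s mol/L of Ba₃(PO₄)₂ dissolves, [Ba²⁺] = 3s and [PO₄³⁻] = 2s.
Ksp = [Ba²⁺]^3[PO₄³⁻]^2 = (3s)^3 · (2s)^2 = 108s^5
108s^5 = 3.2×10⁻³⁰  ⇒  s^5 = 3.0×10⁻³²
s = (3.0×10⁻³²)^(1/5) = 4.9×10⁻⁷ mol/L

4.9×10⁻⁷ M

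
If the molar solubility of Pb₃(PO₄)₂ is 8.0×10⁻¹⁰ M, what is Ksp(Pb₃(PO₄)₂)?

Pb₃(PO₄)₂(s) ⇌ 3 Pb²⁺(aq) + 2 PO₄³⁻(aq)
With molar solubility s: [Pb²⁺] = 3s, [PO₄³⁻] = 2s.
Ksp = [Pb²⁺]^3[PO₄³⁻]^2 = (3s)^3 · (2s)^2 = 108s^5
Ksp = 108 × (8.0×10⁻¹⁰)^5 = 3.5×10⁻⁴⁴

Ksp = 3.5×10⁻⁴⁴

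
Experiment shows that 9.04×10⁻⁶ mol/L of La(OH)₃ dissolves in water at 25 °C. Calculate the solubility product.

Ksp = 1.80×10⁻¹⁹

La(OH)₃(s) ⇌ La³⁺(aq) + 3 OH⁻(aq)
Let s be the molar solubility. Then [La³⁺] = s and [OH⁻] = 3s.
Ksp = [La³⁺][OH⁻]^3 = s · (3s)^3 = 27s^4
Ksp = 27 × (9.04×10⁻⁶)^4 = 1.80×10⁻¹⁹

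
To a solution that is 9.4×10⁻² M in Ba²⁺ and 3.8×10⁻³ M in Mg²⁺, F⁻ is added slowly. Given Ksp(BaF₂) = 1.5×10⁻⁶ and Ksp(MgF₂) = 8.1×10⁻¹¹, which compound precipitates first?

Precipitation of each salt begins when its ion product equals Ksp.
For BaF₂: [F⁻] = (Ksp/[Ba²⁺])^(1/2) = 4.0×10⁻³ M
For MgF₂: [F⁻] = (Ksp/[Mg²⁺])^(1/2) = 1.5×10⁻⁴ M
Since MgF₂ needs less F⁻ to reach saturation, it precipitates first.

MgF₂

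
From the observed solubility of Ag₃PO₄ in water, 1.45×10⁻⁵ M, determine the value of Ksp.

Ksp = 1.19×10⁻¹⁸

Ag₃PO₄(s) ⇌ 3 Ag⁺(aq) + PO₄³⁻(aq)
With molar solubility s: [Ag⁺] = 3s, [PO₄³⁻] = s.
Ksp = [Ag⁺]^3[PO₄³⁻] = (3s)^3 · s = 27s^4
Ksp = 27 × (1.45×10⁻⁵)^4 = 1.19×10⁻¹⁸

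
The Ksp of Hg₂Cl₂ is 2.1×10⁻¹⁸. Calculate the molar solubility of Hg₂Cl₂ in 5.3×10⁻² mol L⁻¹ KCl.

Hg₂Cl₂(s) ⇌ Hg₂²⁺(aq) + 2 Cl⁻(aq)
Let s be the solubility of Hg₂Cl₂ here. The common ion gives [Cl⁻] ≈ 5.3×10⁻² mol L⁻¹, and [Hg₂²⁺] = s.
Ksp = [Hg₂²⁺][Cl⁻]^2 = s(5.3×10⁻²)^2
s = 2.1×10⁻¹⁸ / (5.3×10⁻²)^2 = 7.5×10⁻¹⁶
s = 7.5×10⁻¹⁶ mol L⁻¹

7.5×10⁻¹⁶ M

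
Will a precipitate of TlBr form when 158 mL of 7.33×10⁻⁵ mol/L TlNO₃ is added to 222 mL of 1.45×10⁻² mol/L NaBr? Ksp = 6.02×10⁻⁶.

No

The combined volume is 380 mL.
[Tl⁺] = (7.33×10⁻⁵)(158)/380 = 3.05×10⁻⁵ mol/L
[Br⁻] = (1.45×10⁻²)(222)/380 = 8.47×10⁻³ mol/L
Q = [Tl⁺][Br⁻] = 2.58×10⁻⁷
Since Q (2.58×10⁻⁷) is less than Ksp (6.02×10⁻⁶), no TlBr precipitates.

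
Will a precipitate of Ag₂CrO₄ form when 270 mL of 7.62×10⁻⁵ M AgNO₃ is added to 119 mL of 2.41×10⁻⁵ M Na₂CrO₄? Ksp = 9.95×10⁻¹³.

The combined volume is 389 mL.
[Ag⁺] = (7.62×10⁻⁵)(270)/389 = 5.29×10⁻⁵ M
[CrO₄²⁻] = (2.41×10⁻⁵)(119)/389 = 7.37×10⁻⁶ M
Q = [Ag⁺]^2[CrO₄²⁻] = 2.06×10⁻¹⁴
Q = 2.06×10⁻¹⁴ < Ksp = 9.95×10⁻¹³, so the solution is unsaturated and no precipitate forms.

No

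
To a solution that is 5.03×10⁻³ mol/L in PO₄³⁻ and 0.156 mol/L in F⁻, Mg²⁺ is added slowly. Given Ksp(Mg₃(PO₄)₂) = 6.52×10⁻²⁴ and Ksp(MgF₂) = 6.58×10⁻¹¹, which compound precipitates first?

The threshold for precipitation is Q = Ksp.
For Mg₃(PO₄)₂: [Mg²⁺] = (Ksp/[PO₄³⁻]^2)^(1/3) = 6.36×10⁻⁷ mol/L
For MgF₂: [Mg²⁺] = (Ksp/[F⁻]^2) = 2.70×10⁻⁹ mol/L
Since MgF₂ needs less Mg²⁺ to reach saturation, it precipitates first.

MgF₂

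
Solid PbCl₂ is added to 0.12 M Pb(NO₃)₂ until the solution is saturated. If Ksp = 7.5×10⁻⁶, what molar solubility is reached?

4.0×10⁻³ M

PbCl₂(s) ⇌ Pb²⁺(aq) + 2 Cl⁻(aq)
Let s be the solubility of PbCl₂ here. The common ion gives [Pb²⁺] ≈ 0.12 M, and [Cl⁻] = 2s.
Ksp = [Pb²⁺][Cl⁻]^2 = (0.12)(2s)^2
(2s)^2 = 7.5×10⁻⁶ / (0.12) = 6.3×10⁻⁵
s = 4.0×10⁻³ M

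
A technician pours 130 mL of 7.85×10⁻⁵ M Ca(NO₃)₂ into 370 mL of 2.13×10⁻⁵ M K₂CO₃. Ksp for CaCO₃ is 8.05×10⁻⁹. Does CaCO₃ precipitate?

Total volume after mixing = 130 + 370 = 500 mL.
[Ca²⁺] = (7.85×10⁻⁵)(130)/500 = 2.04×10⁻⁵ M
[CO₃²⁻] = (2.13×10⁻⁵)(370)/500 = 1.58×10⁻⁵ M
Q = [Ca²⁺][CO₃²⁻] = 3.22×10⁻¹⁰
Q < Ksp (3.22×10⁻¹⁰ vs 8.05×10⁻⁹); the solution remains unsaturated and no precipitate forms.

No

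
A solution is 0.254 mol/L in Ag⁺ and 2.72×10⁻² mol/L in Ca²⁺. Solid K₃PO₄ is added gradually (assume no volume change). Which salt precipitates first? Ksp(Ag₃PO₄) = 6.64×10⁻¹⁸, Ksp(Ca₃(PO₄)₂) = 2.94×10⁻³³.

Ag₃PO₄

Precipitation begins when Q = Ksp.
For Ag₃PO₄: [PO₄³⁻] = (Ksp/[Ag⁺]^3) = 4.05×10⁻¹⁶ mol/L
For Ca₃(PO₄)₂: [PO₄³⁻] = (Ksp/[Ca²⁺]^3)^(1/2) = 1.21×10⁻¹⁴ mol/L
Ag₃PO₄ requires the lower [PO₄³⁻], so it precipitates first.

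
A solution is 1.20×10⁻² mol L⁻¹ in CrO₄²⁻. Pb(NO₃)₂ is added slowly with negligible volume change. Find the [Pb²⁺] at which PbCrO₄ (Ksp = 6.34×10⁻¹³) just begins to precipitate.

Precipitation begins when Q = Ksp.
PbCrO₄(s) ⇌ Pb²⁺(aq) + CrO₄²⁻(aq)
Ksp = [Pb²⁺][CrO₄²⁻] = [Pb²⁺](1.20×10⁻²)
[Pb²⁺] = 6.34×10⁻¹³ / (1.20×10⁻²) = 5.28×10⁻¹¹
[Pb²⁺] = 5.28×10⁻¹¹ mol L⁻¹

5.28×10⁻¹¹ M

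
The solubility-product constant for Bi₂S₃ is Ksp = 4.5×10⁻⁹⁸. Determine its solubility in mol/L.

Bi₂S₃(s) ⇌ 2 Bi³⁺(aq) + 3 S²⁻(aq)
If s mol/L of Bi₂S₃ dissolves, [Bi³⁺] = 2s and [S²⁻] = 3s.
Ksp = [Bi³⁺]^2[S²⁻]^3 = (2s)^2 · (3s)^3 = 108s^5
108s^5 = 4.5×10⁻⁹⁸  ⇒  s^5 = 4.2×10⁻¹⁰⁰
Taking the 5th root, s = 1.3×10⁻²⁰ mol L⁻¹.

1.3×10⁻²⁰ M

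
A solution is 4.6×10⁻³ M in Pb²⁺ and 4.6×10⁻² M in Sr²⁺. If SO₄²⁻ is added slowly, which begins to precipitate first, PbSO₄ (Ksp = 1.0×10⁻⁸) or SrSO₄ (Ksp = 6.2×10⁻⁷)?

PbSO₄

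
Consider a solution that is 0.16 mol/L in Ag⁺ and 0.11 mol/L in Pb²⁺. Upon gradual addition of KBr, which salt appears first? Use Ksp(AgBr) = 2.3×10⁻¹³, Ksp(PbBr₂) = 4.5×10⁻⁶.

AgBr

Precipitation begins when Q = Ksp.
For AgBr: [Br⁻] = (Ksp/[Ag⁺]) = 1.4×10⁻¹² mol/L
For PbBr₂: [Br⁻] = (Ksp/[Pb²⁺])^(1/2) = 6.4×10⁻³ mol/L
AgBr requires the lower [Br⁻], so it precipitates first.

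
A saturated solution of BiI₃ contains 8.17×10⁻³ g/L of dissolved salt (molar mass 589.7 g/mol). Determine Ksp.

s = (8.17×10⁻³ g L⁻¹)/(589.7 g mol⁻¹) = 1.3855×10⁻⁵ M
BiI₃(s) ⇌ Bi³⁺(aq) + 3 I⁻(aq)
If s mol/L of BiI₃ dissolves, [Bi³⁺] = s and [I⁻] = 3s.
Ksp = [Bi³⁺][I⁻]^3 = s · (3s)^3 = 27s^4
Ksp = 27 × (1.3855×10⁻⁵)^4 = 9.95×10⁻¹⁹

Ksp = 9.95×10⁻¹⁹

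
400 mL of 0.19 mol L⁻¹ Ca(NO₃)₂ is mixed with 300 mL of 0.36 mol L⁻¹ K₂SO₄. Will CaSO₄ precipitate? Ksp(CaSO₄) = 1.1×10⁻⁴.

Total volume after mixing = 400 + 300 = 700 mL.
[Ca²⁺] = (0.19)(400)/700 = 0.11 mol L⁻¹
[SO₄²⁻] = (0.36)(300)/700 = 0.15 mol L⁻¹
Q = [Ca²⁺][SO₄²⁻] = 1.7×10⁻²
Because Q > Ksp (1.7×10⁻² vs 1.1×10⁻⁴), a precipitate of CaSO₄ forms.

Yes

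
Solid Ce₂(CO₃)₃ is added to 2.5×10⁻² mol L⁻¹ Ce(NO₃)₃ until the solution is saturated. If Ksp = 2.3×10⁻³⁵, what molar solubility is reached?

Ce₂(CO₃)₃(s) ⇌ 2 Ce³⁺(aq) + 3 CO₃²⁻(aq)
Ce³⁺ is already present at 2.5×10⁻² mol L⁻¹. If s mol/L of Ce₂(CO₃)₃ dissolves, [CO₃²⁻] = 3s while [Ce³⁺] ≈ 2.5×10⁻² mol L⁻¹.
Ksp = [Ce³⁺]^2[CO₃²⁻]^3 = (2.5×10⁻²)^2(3s)^3
(3s)^3 = 2.3×10⁻³⁵ / (2.5×10⁻²)^2 = 3.7×10⁻³²
s = 1.1×10⁻¹¹ mol L⁻¹

1.1×10⁻¹¹ M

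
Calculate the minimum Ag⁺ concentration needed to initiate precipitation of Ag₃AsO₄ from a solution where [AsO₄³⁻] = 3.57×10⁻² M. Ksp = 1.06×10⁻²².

Precipitation of each salt begins when its ion product equals Ksp.
Ag₃AsO₄(s) ⇌ 3 Ag⁺(aq) + AsO₄³⁻(aq)
Ksp = [Ag⁺]^3[AsO₄³⁻] = [Ag⁺]^3(3.57×10⁻²)
[Ag⁺]^3 = 1.06×10⁻²² / (3.57×10⁻²) = 2.97×10⁻²¹
[Ag⁺] = 1.44×10⁻⁷ M

1.44×10⁻⁷ M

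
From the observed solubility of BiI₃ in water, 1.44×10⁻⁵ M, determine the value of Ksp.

BiI₃(s) ⇌ Bi³⁺(aq) + 3 I⁻(aq)
Call the molar solubility s, so that [Bi³⁺] = s and [I⁻] = 3s.
Ksp = [Bi³⁺][I⁻]^3 = s · (3s)^3 = 27s^4
Ksp = 27 × (1.44×10⁻⁵)^4 = 1.16×10⁻¹⁸

Ksp = 1.16×10⁻¹⁸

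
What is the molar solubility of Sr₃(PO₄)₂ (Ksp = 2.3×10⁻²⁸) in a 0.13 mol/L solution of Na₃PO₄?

Sr₃(PO₄)₂(s) ⇌ 3 Sr²⁺(aq) + 2 PO₄³⁻(aq)
With PO₄³⁻ already at 0.13 mol/L and s small, take [PO₄³⁻] ≈ 0.13 mol/L and [Sr²⁺] = 3s.
Ksp = [Sr²⁺]^3[PO₄³⁻]^2 = (3s)^3(0.13)^2
(3s)^3 = 2.3×10⁻²⁸ / (0.13)^2 = 1.4×10⁻²⁶
s = 8.0×10⁻¹⁰ mol/L

8.0×10⁻¹⁰ M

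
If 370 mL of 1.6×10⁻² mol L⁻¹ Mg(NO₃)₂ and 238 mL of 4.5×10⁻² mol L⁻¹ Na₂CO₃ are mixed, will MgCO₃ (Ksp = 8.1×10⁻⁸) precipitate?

Total volume after mixing = 370 + 238 = 608 mL.
[Mg²⁺] = (1.6×10⁻²)(370)/608 = 9.7×10⁻³ mol L⁻¹
[CO₃²⁻] = (4.5×10⁻²)(238)/608 = 1.8×10⁻² mol L⁻¹
Q = [Mg²⁺][CO₃²⁻] = 1.7×10⁻⁴
Q = 1.7×10⁻⁴ > Ksp = 8.1×10⁻⁸, so the solution is supersaturated and MgCO₃ precipitates.

Yes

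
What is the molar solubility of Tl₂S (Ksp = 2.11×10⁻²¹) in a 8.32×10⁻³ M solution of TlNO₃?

3.05×10⁻¹⁷ M

Tl₂S(s) ⇌ 2 Tl⁺(aq) + S²⁻(aq)
The solution already contains Tl⁺ at 8.32×10⁻³ M. Let s be the molar solubility of Tl₂S.
[Tl⁺] ≈ 8.32×10⁻³ M (common ion dominates); [S²⁻] = s.
Ksp = [Tl⁺]^2[S²⁻] = (8.32×10⁻³)^2s
s = 2.11×10⁻²¹ / (8.32×10⁻³)^2 = 3.05×10⁻¹⁷
s = 3.05×10⁻¹⁷ M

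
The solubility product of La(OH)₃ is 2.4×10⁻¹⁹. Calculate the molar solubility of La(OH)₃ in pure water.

La(OH)₃(s) ⇌ La³⁺(aq) + 3 OH⁻(aq)
With molar solubility s: [La³⁺] = s, [OH⁻] = 3s.
Ksp = [La³⁺][OH⁻]^3 = s · (3s)^3 = 27s^4
27s^4 = 2.4×10⁻¹⁹  ⇒  s^4 = 8.9×10⁻²¹
s = 9.7×10⁻⁶ mol/L

9.7×10⁻⁶ M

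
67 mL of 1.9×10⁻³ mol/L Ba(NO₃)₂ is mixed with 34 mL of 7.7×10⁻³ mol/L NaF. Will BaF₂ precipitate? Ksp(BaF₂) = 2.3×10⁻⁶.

The combined volume is 101 mL.
[Ba²⁺] = (1.9×10⁻³)(67)/101 = 1.3×10⁻³ mol/L
[F⁻] = (7.7×10⁻³)(34)/101 = 2.6×10⁻³ mol/L
Q = [Ba²⁺][F⁻]^2 = 8.5×10⁻⁹
Q < Ksp (8.5×10⁻⁹ vs 2.3×10⁻⁶); the solution remains unsaturated and no precipitate forms.

No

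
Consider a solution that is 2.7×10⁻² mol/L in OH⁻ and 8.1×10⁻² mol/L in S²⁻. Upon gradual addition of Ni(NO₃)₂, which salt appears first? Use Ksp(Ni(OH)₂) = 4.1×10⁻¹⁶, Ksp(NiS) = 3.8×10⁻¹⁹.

Each salt precipitates once Q = Ksp for that salt.
For Ni(OH)₂: [Ni²⁺] = (Ksp/[OH⁻]^2) = 5.6×10⁻¹³ mol/L
For NiS: [Ni²⁺] = (Ksp/[S²⁻]) = 4.7×10⁻¹⁸ mol/L
Since NiS needs less Ni²⁺ to reach saturation, it precipitates first.

NiS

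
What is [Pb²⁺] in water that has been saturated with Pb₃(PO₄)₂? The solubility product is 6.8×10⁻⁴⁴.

2.7×10⁻⁹ M

Pb₃(PO₄)₂(s) ⇌ 3 Pb²⁺(aq) + 2 PO₄³⁻(aq)
With molar solubility s: [Pb²⁺] = 3s, [PO₄³⁻] = 2s.
Ksp = [Pb²⁺]^3[PO₄³⁻]^2 = (3s)^3 · (2s)^2 = 108s^5 = 6.8×10⁻⁴⁴
s = 9.1×10⁻¹⁰ mol/L
[Pb²⁺] = 3s = 2.7×10⁻⁹ mol/L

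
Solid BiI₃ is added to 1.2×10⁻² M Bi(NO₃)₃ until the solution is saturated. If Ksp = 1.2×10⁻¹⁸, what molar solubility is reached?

BiI₃(s) ⇌ Bi³⁺(aq) + 3 I⁻(aq)
Let s be the solubility of BiI₃ here. The common ion gives [Bi³⁺] ≈ 1.2×10⁻² M, and [I⁻] = 3s.
Ksp = [Bi³⁺][I⁻]^3 = (1.2×10⁻²)(3s)^3
(3s)^3 = 1.2×10⁻¹⁸ / (1.2×10⁻²) = 1.0×10⁻¹⁶
s = 1.5×10⁻⁶ M

1.5×10⁻⁶ M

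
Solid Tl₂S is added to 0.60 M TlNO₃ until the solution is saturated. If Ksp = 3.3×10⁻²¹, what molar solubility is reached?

9.2×10⁻²¹ M

Tl₂S(s) ⇌ 2 Tl⁺(aq) + S²⁻(aq)
With Tl⁺ already at 0.60 M and s small, take [Tl⁺] ≈ 0.60 M and [S²⁻] = s.
Ksp = [Tl⁺]^2[S²⁻] = (0.60)^2s
s = 3.3×10⁻²¹ / (0.60)^2 = 9.2×10⁻²¹
s = 9.2×10⁻²¹ M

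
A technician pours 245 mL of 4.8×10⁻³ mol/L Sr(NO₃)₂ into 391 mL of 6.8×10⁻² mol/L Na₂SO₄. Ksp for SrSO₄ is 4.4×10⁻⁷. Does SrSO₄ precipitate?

After mixing, V = 245 mL + 391 mL = 636 mL.
[Sr²⁺] = (4.8×10⁻³)(245)/636 = 1.8×10⁻³ mol/L
[SO₄²⁻] = (6.8×10⁻²)(391)/636 = 4.2×10⁻² mol/L
Q = [Sr²⁺][SO₄²⁻] = 7.7×10⁻⁵
Because Q > Ksp (7.7×10⁻⁵ vs 4.4×10⁻⁷), a precipitate of SrSO₄ forms.

Yes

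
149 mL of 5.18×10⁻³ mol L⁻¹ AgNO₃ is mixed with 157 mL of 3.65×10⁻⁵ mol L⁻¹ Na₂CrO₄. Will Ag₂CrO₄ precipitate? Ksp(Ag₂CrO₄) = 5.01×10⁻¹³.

The combined volume is 306 mL.
[Ag⁺] = (5.18×10⁻³)(149)/306 = 2.52×10⁻³ mol L⁻¹
[CrO₄²⁻] = (3.65×10⁻⁵)(157)/306 = 1.87×10⁻⁵ mol L⁻¹
Q = [Ag⁺]^2[CrO₄²⁻] = 1.19×10⁻¹⁰
Q = 1.19×10⁻¹⁰ > Ksp = 5.01×10⁻¹³, so the solution is supersaturated and Ag₂CrO₄ precipitates.

Yes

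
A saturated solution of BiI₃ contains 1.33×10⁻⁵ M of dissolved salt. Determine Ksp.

BiI₃(s) ⇌ Bi³⁺(aq) + 3 I⁻(aq)
If s mol/L of BiI₃ dissolves, [Bi³⁺] = s and [I⁻] = 3s.
Ksp = [Bi³⁺][I⁻]^3 = s · (3s)^3 = 27s^4
Ksp = 27 × (1.33×10⁻⁵)^4 = 8.45×10⁻¹⁹

Ksp = 8.45×10⁻¹⁹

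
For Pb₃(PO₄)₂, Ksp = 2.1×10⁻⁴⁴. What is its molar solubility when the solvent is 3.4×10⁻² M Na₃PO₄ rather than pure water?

8.8×10⁻¹⁵ M

Pb₃(PO₄)₂(s) ⇌ 3 Pb²⁺(aq) + 2 PO₄³⁻(aq)
The solution already contains PO₄³⁻ at 3.4×10⁻² M. Let s be the molar solubility of Pb₃(PO₄)₂.
[PO₄³⁻] ≈ 3.4×10⁻² M (common ion dominates); [Pb²⁺] = 3s.
Ksp = [Pb²⁺]^3[PO₄³⁻]^2 = (3s)^3(3.4×10⁻²)^2
(3s)^3 = 2.1×10⁻⁴⁴ / (3.4×10⁻²)^2 = 1.8×10⁻⁴¹
s = 8.8×10⁻¹⁵ M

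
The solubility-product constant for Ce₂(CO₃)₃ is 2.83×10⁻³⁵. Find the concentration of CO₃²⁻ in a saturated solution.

Ce₂(CO₃)₃(s) ⇌ 2 Ce³⁺(aq) + 3 CO₃²⁻(aq)
Let s be the molar solubility. Then [Ce³⁺] = 2s and [CO₃²⁻] = 3s.
Ksp = [Ce³⁺]^2[CO₃²⁻]^3 = (2s)^2 · (3s)^3 = 108s^5 = 2.83×10⁻³⁵
s = 4.83×10⁻⁸ mol L⁻¹
[CO₃²⁻] = 3s = 1.45×10⁻⁷ mol L⁻¹

1.45×10⁻⁷ M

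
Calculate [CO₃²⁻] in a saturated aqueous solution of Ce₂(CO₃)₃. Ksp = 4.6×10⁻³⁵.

Ce₂(CO₃)₃(s) ⇌ 2 Ce³⁺(aq) + 3 CO₃²⁻(aq)
For each mole of Ce₂(CO₃)₃ that dissolves per liter, [Ce³⁺] = 2s and [CO₃²⁻] = 3s; let s denote this solubility.
Ksp = [Ce³⁺]^2[CO₃²⁻]^3 = (2s)^2 · (3s)^3 = 108s^5 = 4.6×10⁻³⁵
s = 5.3×10⁻⁸ M
[CO₃²⁻] = 3s = 1.6×10⁻⁷ M

1.6×10⁻⁷ M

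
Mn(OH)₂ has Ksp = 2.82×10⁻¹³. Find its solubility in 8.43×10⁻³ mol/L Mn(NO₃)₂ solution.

Mn(OH)₂(s) ⇌ Mn²⁺(aq) + 2 OH⁻(aq)
Let s be the solubility of Mn(OH)₂ here. The common ion gives [Mn²⁺] ≈ 8.43×10⁻³ mol/L, and [OH⁻] = 2s.
Ksp = [Mn²⁺][OH⁻]^2 = (8.43×10⁻³)(2s)^2
(2s)^2 = 2.82×10⁻¹³ / (8.43×10⁻³) = 3.35×10⁻¹¹
s = 2.89×10⁻⁶ mol/L

2.89×10⁻⁶ M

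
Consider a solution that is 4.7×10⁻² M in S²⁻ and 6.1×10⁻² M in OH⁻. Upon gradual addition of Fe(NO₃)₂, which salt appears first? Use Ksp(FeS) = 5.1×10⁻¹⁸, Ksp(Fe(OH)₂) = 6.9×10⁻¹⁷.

The threshold for precipitation is Q = Ksp.
For FeS: [Fe²⁺] = (Ksp/[S²⁻]) = 1.1×10⁻¹⁶ M
For Fe(OH)₂: [Fe²⁺] = (Ksp/[OH⁻]^2) = 1.9×10⁻¹⁴ M
Since FeS needs less Fe²⁺ to reach saturation, it precipitates first.

FeS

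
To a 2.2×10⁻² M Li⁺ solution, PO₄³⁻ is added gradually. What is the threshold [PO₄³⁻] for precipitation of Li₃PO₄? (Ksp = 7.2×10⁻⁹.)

6.8×10⁻⁴ M

The threshold for precipitation is Q = Ksp.
Li₃PO₄(s) ⇌ 3 Li⁺(aq) + PO₄³⁻(aq)
Ksp = [Li⁺]^3[PO₄³⁻] = [PO₄³⁻](2.2×10⁻²)^3
[PO₄³⁻] = 7.2×10⁻⁹ / (2.2×10⁻²)^3 = 6.8×10⁻⁴
[PO₄³⁻] = 6.8×10⁻⁴ M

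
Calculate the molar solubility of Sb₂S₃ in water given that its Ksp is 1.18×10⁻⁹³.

1.02×10⁻¹⁹ M

Sb₂S₃(s) ⇌ 2 Sb³⁺(aq) + 3 S²⁻(aq)
With molar solubility s: [Sb³⁺] = 2s, [S²⁻] = 3s.
Ksp = [Sb³⁺]^2[S²⁻]^3 = (2s)^2 · (3s)^3 = 108s^5
108s^5 = 1.18×10⁻⁹³  ⇒  s^5 = 1.09×10⁻⁹⁵
s = (1.09×10⁻⁹⁵)^(1/5) = 1.02×10⁻¹⁹ mol L⁻¹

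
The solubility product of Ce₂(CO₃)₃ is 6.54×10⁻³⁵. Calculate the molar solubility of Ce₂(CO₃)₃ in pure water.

5.71×10⁻⁸ M

Ce₂(CO₃)₃(s) ⇌ 2 Ce³⁺(aq) + 3 CO₃²⁻(aq)
If s mol/L of Ce₂(CO₃)₃ dissolves, [Ce³⁺] = 2s and [CO₃²⁻] = 3s.
Ksp = [Ce³⁺]^2[CO₃²⁻]^3 = (2s)^2 · (3s)^3 = 108s^5
108s^5 = 6.54×10⁻³⁵  ⇒  s^5 = 6.06×10⁻³⁷
s = (6.06×10⁻³⁷)^(1/5) = 5.71×10⁻⁸ M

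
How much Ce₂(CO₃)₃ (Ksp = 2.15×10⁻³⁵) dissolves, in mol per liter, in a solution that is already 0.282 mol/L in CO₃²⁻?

1.55×10⁻¹⁷ M

Ce₂(CO₃)₃(s) ⇌ 2 Ce³⁺(aq) + 3 CO₃²⁻(aq)
With CO₃²⁻ already at 0.282 mol/L and s small, take [CO₃²⁻] ≈ 0.282 mol/L and [Ce³⁺] = 2s.
Ksp = [Ce³⁺]^2[CO₃²⁻]^3 = (2s)^2(0.282)^3
(2s)^2 = 2.15×10⁻³⁵ / (0.282)^3 = 9.59×10⁻³⁴
s = 1.55×10⁻¹⁷ mol/L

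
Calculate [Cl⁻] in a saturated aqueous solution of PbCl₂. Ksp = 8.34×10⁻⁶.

PbCl₂(s) ⇌ Pb²⁺(aq) + 2 Cl⁻(aq)
If s mol/L of PbCl₂ dissolves, [Pb²⁺] = s and [Cl⁻] = 2s.
Ksp = [Pb²⁺][Cl⁻]^2 = s · (2s)^2 = 4s^3 = 8.34×10⁻⁶
s = 1.28×10⁻² mol L⁻¹
[Cl⁻] = 2s = 2.56×10⁻² mol L⁻¹

2.56×10⁻² M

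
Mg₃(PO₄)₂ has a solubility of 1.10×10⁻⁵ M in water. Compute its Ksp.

Mg₃(PO₄)₂(s) ⇌ 3 Mg²⁺(aq) + 2 PO₄³⁻(aq)
Call the molar solubility s, so that [Mg²⁺] = 3s and [PO₄³⁻] = 2s.
Ksp = [Mg²⁺]^3[PO₄³⁻]^2 = (3s)^3 · (2s)^2 = 108s^5
Ksp = 108 × (1.10×10⁻⁵)^5 = 1.74×10⁻²³

Ksp = 1.74×10⁻²³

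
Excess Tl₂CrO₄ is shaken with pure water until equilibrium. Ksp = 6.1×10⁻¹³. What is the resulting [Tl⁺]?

1.1×10⁻⁴ M

Tl₂CrO₄(s) ⇌ 2 Tl⁺(aq) + CrO₄²⁻(aq)
With molar solubility s: [Tl⁺] = 2s, [CrO₄²⁻] = s.
Ksp = [Tl⁺]^2[CrO₄²⁻] = (2s)^2 · s = 4s^3 = 6.1×10⁻¹³
s = 5.3×10⁻⁵ M
[Tl⁺] = 2s = 1.1×10⁻⁴ M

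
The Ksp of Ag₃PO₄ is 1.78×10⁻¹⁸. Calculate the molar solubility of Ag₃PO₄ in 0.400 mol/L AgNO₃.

2.78×10⁻¹⁷ M

Ag₃PO₄(s) ⇌ 3 Ag⁺(aq) + PO₄³⁻(aq)
With Ag⁺ already at 0.400 mol/L and s small, take [Ag⁺] ≈ 0.400 mol/L and [PO₄³⁻] = s.
Ksp = [Ag⁺]^3[PO₄³⁻] = (0.400)^3s
s = 1.78×10⁻¹⁸ / (0.400)^3 = 2.78×10⁻¹⁷
s = 2.78×10⁻¹⁷ mol/L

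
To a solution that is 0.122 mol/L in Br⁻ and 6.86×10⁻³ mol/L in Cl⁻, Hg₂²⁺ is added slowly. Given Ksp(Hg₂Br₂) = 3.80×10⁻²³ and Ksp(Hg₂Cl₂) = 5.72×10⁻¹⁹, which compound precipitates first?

Hg₂Br₂

The threshold for precipitation is Q = Ksp.
For Hg₂Br₂: [Hg₂²⁺] = (Ksp/[Br⁻]^2) = 2.55×10⁻²¹ mol/L
For Hg₂Cl₂: [Hg₂²⁺] = (Ksp/[Cl⁻]^2) = 1.22×10⁻¹⁴ mol/L
The smaller threshold [Hg₂²⁺] is reached first, so Hg₂Br₂ precipitates first.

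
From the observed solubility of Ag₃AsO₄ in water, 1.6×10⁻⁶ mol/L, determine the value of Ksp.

Ksp = 1.8×10⁻²²

Ag₃AsO₄(s) ⇌ 3 Ag⁺(aq) + AsO₄³⁻(aq)
With molar solubility s: [Ag⁺] = 3s, [AsO₄³⁻] = s.
Ksp = [Ag⁺]^3[AsO₄³⁻] = (3s)^3 · s = 27s^4
Ksp = 27 × (1.6×10⁻⁶)^4 = 1.8×10⁻²²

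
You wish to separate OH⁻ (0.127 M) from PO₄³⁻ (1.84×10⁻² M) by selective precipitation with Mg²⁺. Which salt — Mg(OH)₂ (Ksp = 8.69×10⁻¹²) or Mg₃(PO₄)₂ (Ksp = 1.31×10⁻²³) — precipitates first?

Each salt precipitates once Q = Ksp for that salt.
For Mg(OH)₂: [Mg²⁺] = (Ksp/[OH⁻]^2) = 5.39×10⁻¹⁰ M
For Mg₃(PO₄)₂: [Mg²⁺] = (Ksp/[PO₄³⁻]^2)^(1/3) = 3.38×10⁻⁷ M
Mg(OH)₂ requires the lower [Mg²⁺], so it precipitates first.

Mg(OH)₂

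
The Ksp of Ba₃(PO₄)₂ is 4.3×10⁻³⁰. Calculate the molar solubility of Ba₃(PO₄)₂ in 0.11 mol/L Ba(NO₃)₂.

2.8×10⁻¹⁴ M

Ba₃(PO₄)₂(s) ⇌ 3 Ba²⁺(aq) + 2 PO₄³⁻(aq)
With Ba²⁺ already at 0.11 mol/L and s small, take [Ba²⁺] ≈ 0.11 mol/L and [PO₄³⁻] = 2s.
Ksp = [Ba²⁺]^3[PO₄³⁻]^2 = (0.11)^3(2s)^2
(2s)^2 = 4.3×10⁻³⁰ / (0.11)^3 = 3.2×10⁻²⁷
s = 2.8×10⁻¹⁴ mol/L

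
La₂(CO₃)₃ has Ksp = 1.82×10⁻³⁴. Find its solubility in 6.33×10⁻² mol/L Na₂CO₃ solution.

4.24×10⁻¹⁶ M

La₂(CO₃)₃(s) ⇌ 2 La³⁺(aq) + 3 CO₃²⁻(aq)
CO₃²⁻ is already present at 6.33×10⁻² mol/L. If s mol/L of La₂(CO₃)₃ dissolves, [La³⁺] = 2s while [CO₃²⁻] ≈ 6.33×10⁻² mol/L.
Ksp = [La³⁺]^2[CO₃²⁻]^3 = (2s)^2(6.33×10⁻²)^3
(2s)^2 = 1.82×10⁻³⁴ / (6.33×10⁻²)^3 = 7.18×10⁻³¹
s = 4.24×10⁻¹⁶ mol/L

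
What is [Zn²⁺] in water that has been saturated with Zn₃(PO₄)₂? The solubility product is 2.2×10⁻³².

Zn₃(PO₄)₂(s) ⇌ 3 Zn²⁺(aq) + 2 PO₄³⁻(aq)
For each mole of Zn₃(PO₄)₂ that dissolves per liter, [Zn²⁺] = 3s and [PO₄³⁻] = 2s; let s denote this solubility.
Ksp = [Zn²⁺]^3[PO₄³⁻]^2 = (3s)^3 · (2s)^2 = 108s^5 = 2.2×10⁻³²
s = 1.8×10⁻⁷ M
[Zn²⁺] = 3s = 5.5×10⁻⁷ M

5.5×10⁻⁷ M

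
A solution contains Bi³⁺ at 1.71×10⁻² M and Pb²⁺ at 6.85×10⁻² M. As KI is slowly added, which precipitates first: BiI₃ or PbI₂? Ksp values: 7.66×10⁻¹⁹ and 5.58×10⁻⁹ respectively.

BiI₃

The threshold for precipitation is Q = Ksp.
For BiI₃: [I⁻] = (Ksp/[Bi³⁺])^(1/3) = 3.55×10⁻⁶ M
For PbI₂: [I⁻] = (Ksp/[Pb²⁺])^(1/2) = 2.85×10⁻⁴ M
BiI₃ requires the lower [I⁻], so it precipitates first.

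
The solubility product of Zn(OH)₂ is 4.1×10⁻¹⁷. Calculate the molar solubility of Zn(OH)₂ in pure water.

Zn(OH)₂(s) ⇌ Zn²⁺(aq) + 2 OH⁻(aq)
With molar solubility s: [Zn²⁺] = s, [OH⁻] = 2s.
Ksp = [Zn²⁺][OH⁻]^2 = s · (2s)^2 = 4s^3
4s^3 = 4.1×10⁻¹⁷  ⇒  s^3 = 1.0×10⁻¹⁷
s = (1.0×10⁻¹⁷)^(1/3) = 2.2×10⁻⁶ mol L⁻¹

2.2×10⁻⁶ M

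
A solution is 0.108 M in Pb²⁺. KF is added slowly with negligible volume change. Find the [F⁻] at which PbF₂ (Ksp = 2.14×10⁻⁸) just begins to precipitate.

4.45×10⁻⁴ M

The threshold for precipitation is Q = Ksp.
PbF₂(s) ⇌ Pb²⁺(aq) + 2 F⁻(aq)
Ksp = [Pb²⁺][F⁻]^2 = [F⁻]^2(0.108)
[F⁻]^2 = 2.14×10⁻⁸ / (0.108) = 1.98×10⁻⁷
[F⁻] = 4.45×10⁻⁴ M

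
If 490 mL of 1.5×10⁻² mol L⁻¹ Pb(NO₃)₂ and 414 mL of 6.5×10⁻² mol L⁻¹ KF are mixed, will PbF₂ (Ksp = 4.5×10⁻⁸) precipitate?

Yes

After mixing, V = 490 mL + 414 mL = 904 mL.
[Pb²⁺] = (1.5×10⁻²)(490)/904 = 8.1×10⁻³ mol L⁻¹
[F⁻] = (6.5×10⁻²)(414)/904 = 3.0×10⁻² mol L⁻¹
Q = [Pb²⁺][F⁻]^2 = 7.2×10⁻⁶
Because Q > Ksp (7.2×10⁻⁶ vs 4.5×10⁻⁸), a precipitate of PbF₂ forms.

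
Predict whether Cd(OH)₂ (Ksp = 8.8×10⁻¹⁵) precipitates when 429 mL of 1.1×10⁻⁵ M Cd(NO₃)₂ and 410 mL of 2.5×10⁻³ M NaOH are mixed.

Total volume after mixing = 429 + 410 = 839 mL.
[Cd²⁺] = (1.1×10⁻⁵)(429)/839 = 5.6×10⁻⁶ M
[OH⁻] = (2.5×10⁻³)(410)/839 = 1.2×10⁻³ M
Q = [Cd²⁺][OH⁻]^2 = 8.4×10⁻¹²
Q = 8.4×10⁻¹² > Ksp = 8.8×10⁻¹⁵, so the solution is supersaturated and Cd(OH)₂ precipitates.

Yes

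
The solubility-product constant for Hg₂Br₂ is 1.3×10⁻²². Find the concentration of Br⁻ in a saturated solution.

6.4×10⁻⁸ M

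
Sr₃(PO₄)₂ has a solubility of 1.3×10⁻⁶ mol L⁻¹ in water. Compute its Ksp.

Ksp = 4.0×10⁻²⁸

Sr₃(PO₄)₂(s) ⇌ 3 Sr²⁺(aq) + 2 PO₄³⁻(aq)
Let s be the molar solubility. Then [Sr²⁺] = 3s and [PO₄³⁻] = 2s.
Ksp = [Sr²⁺]^3[PO₄³⁻]^2 = (3s)^3 · (2s)^2 = 108s^5
Ksp = 108 × (1.3×10⁻⁶)^5 = 4.0×10⁻²⁸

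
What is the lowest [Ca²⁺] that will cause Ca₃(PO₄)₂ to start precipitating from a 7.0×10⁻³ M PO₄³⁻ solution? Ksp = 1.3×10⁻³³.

Each salt precipitates once Q = Ksp for that salt.
Ca₃(PO₄)₂(s) ⇌ 3 Ca²⁺(aq) + 2 PO₄³⁻(aq)
Ksp = [Ca²⁺]^3[PO₄³⁻]^2 = [Ca²⁺]^3(7.0×10⁻³)^2
[Ca²⁺]^3 = 1.3×10⁻³³ / (7.0×10⁻³)^2 = 2.7×10⁻²⁹
[Ca²⁺] = 3.0×10⁻¹⁰ M

3.0×10⁻¹⁰ M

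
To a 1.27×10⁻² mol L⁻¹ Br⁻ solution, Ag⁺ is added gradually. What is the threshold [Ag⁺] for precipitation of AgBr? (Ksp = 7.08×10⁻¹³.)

5.57×10⁻¹¹ M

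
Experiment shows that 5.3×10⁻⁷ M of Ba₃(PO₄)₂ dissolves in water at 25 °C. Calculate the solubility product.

Ksp = 4.5×10⁻³⁰

Ba₃(PO₄)₂(s) ⇌ 3 Ba²⁺(aq) + 2 PO₄³⁻(aq)
For each mole of Ba₃(PO₄)₂ that dissolves per liter, [Ba²⁺] = 3s and [PO₄³⁻] = 2s; let s denote this solubility.
Ksp = [Ba²⁺]^3[PO₄³⁻]^2 = (3s)^3 · (2s)^2 = 108s^5
Ksp = 108 × (5.3×10⁻⁷)^5 = 4.5×10⁻³⁰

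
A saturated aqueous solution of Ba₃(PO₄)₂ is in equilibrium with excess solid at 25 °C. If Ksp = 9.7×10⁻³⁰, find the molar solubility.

6.2×10⁻⁷ M

Ba₃(PO₄)₂(s) ⇌ 3 Ba²⁺(aq) + 2 PO₄³⁻(aq)
If s mol/L of Ba₃(PO₄)₂ dissolves, [Ba²⁺] = 3s and [PO₄³⁻] = 2s.
Ksp = [Ba²⁺]^3[PO₄³⁻]^2 = (3s)^3 · (2s)^2 = 108s^5
108s^5 = 9.7×10⁻³⁰  ⇒  s^5 = 9.0×10⁻³²
Taking the 5th root, s = 6.2×10⁻⁷ mol/L.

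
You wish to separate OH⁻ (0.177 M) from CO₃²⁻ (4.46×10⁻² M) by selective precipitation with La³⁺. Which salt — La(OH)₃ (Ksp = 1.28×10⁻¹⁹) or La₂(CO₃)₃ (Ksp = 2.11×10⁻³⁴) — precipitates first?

The threshold for precipitation is Q = Ksp.
For La(OH)₃: [La³⁺] = (Ksp/[OH⁻]^3) = 2.31×10⁻¹⁷ M
For La₂(CO₃)₃: [La³⁺] = (Ksp/[CO₃²⁻]^3)^(1/2) = 1.54×10⁻¹⁵ M
Since La(OH)₃ needs less La³⁺ to reach saturation, it precipitates first.

La(OH)₃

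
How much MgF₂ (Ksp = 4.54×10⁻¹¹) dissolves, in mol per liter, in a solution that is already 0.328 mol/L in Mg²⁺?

5.88×10⁻⁶ M

MgF₂(s) ⇌ Mg²⁺(aq) + 2 F⁻(aq)
The solution already contains Mg²⁺ at 0.328 mol/L. Let s be the molar solubility of MgF₂.
[Mg²⁺] ≈ 0.328 mol/L (common ion dominates); [F⁻] = 2s.
Ksp = [Mg²⁺][F⁻]^2 = (0.328)(2s)^2
(2s)^2 = 4.54×10⁻¹¹ / (0.328) = 1.38×10⁻¹⁰
s = 5.88×10⁻⁶ mol/L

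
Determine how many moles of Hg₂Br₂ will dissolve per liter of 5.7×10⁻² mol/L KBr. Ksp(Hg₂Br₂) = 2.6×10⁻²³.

Hg₂Br₂(s) ⇌ Hg₂²⁺(aq) + 2 Br⁻(aq)
Let s be the solubility of Hg₂Br₂ here. The common ion gives [Br⁻] ≈ 5.7×10⁻² mol/L, and [Hg₂²⁺] = s.
Ksp = [Hg₂²⁺][Br⁻]^2 = s(5.7×10⁻²)^2
s = 2.6×10⁻²³ / (5.7×10⁻²)^2 = 8.0×10⁻²¹
s = 8.0×10⁻²¹ mol/L

8.0×10⁻²¹ M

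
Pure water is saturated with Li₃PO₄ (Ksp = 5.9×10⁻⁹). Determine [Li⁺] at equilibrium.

1.2×10⁻² M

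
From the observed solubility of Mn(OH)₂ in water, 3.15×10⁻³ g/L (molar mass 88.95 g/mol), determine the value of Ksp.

Ksp = 1.78×10⁻¹³

Convert to molarity: s = 3.15×10⁻³ / 88.95 = 3.5413×10⁻⁵ mol/L
Mn(OH)₂(s) ⇌ Mn²⁺(aq) + 2 OH⁻(aq)
With molar solubility s: [Mn²⁺] = s, [OH⁻] = 2s.
Ksp = [Mn²⁺][OH⁻]^2 = s · (2s)^2 = 4s^3
Ksp = 4 × (3.5413×10⁻⁵)^3 = 1.78×10⁻¹³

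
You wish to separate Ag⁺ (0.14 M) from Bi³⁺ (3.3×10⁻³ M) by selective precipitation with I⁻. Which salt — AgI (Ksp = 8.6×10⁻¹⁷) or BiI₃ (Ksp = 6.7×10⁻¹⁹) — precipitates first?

Each salt precipitates once Q = Ksp for that salt.
For AgI: [I⁻] = (Ksp/[Ag⁺]) = 6.1×10⁻¹⁶ M
For BiI₃: [I⁻] = (Ksp/[Bi³⁺])^(1/3) = 5.9×10⁻⁶ M
AgI requires the lower [I⁻], so it precipitates first.

AgI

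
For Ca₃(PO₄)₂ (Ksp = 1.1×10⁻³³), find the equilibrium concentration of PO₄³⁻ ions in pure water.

Ca₃(PO₄)₂(s) ⇌ 3 Ca²⁺(aq) + 2 PO₄³⁻(aq)
For each mole of Ca₃(PO₄)₂ that dissolves per liter, [Ca²⁺] = 3s and [PO₄³⁻] = 2s; let s denote this solubility.
Ksp = [Ca²⁺]^3[PO₄³⁻]^2 = (3s)^3 · (2s)^2 = 108s^5 = 1.1×10⁻³³
s = 1.0×10⁻⁷ mol/L
[PO₄³⁻] = 2s = 2.0×10⁻⁷ mol/L

2.0×10⁻⁷ M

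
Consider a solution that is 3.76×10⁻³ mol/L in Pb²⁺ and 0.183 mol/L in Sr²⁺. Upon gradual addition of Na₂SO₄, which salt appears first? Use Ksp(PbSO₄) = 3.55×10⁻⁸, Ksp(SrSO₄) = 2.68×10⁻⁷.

The threshold for precipitation is Q = Ksp.
For PbSO₄: [SO₄²⁻] = (Ksp/[Pb²⁺]) = 9.44×10⁻⁶ mol/L
For SrSO₄: [SO₄²⁻] = (Ksp/[Sr²⁺]) = 1.46×10⁻⁶ mol/L
The smaller threshold [SO₄²⁻] is reached first, so SrSO₄ precipitates first.

SrSO₄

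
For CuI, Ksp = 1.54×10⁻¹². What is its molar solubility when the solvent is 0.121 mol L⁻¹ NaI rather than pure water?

CuI(s) ⇌ Cu⁺(aq) + I⁻(aq)
The solution already contains I⁻ at 0.121 mol L⁻¹. Let s be the molar solubility of CuI.
[I⁻] ≈ 0.121 mol L⁻¹ (common ion dominates); [Cu⁺] = s.
Ksp = [Cu⁺][I⁻] = s(0.121)
s = 1.54×10⁻¹² / (0.121) = 1.27×10⁻¹¹
s = 1.27×10⁻¹¹ mol L⁻¹

1.27×10⁻¹¹ M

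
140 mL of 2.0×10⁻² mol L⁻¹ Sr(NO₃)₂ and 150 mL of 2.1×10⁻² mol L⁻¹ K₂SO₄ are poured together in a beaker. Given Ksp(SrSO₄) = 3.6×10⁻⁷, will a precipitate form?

Yes

After mixing, V = 140 mL + 150 mL = 290 mL.
[Sr²⁺] = (2.0×10⁻²)(140)/290 = 9.7×10⁻³ mol L⁻¹
[SO₄²⁻] = (2.1×10⁻²)(150)/290 = 1.1×10⁻² mol L⁻¹
Q = [Sr²⁺][SO₄²⁻] = 1.0×10⁻⁴
Q = 1.0×10⁻⁴ > Ksp = 3.6×10⁻⁷, so the solution is supersaturated and SrSO₄ precipitates.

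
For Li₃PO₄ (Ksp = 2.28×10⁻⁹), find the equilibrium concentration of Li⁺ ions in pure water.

Li₃PO₄(s) ⇌ 3 Li⁺(aq) + PO₄³⁻(aq)
For each mole of Li₃PO₄ that dissolves per liter, [Li⁺] = 3s and [PO₄³⁻] = s; let s denote this solubility.
Ksp = [Li⁺]^3[PO₄³⁻] = (3s)^3 · s = 27s^4 = 2.28×10⁻⁹
s = 3.03×10⁻³ mol/L
[Li⁺] = 3s = 9.09×10⁻³ mol/L

9.09×10⁻³ M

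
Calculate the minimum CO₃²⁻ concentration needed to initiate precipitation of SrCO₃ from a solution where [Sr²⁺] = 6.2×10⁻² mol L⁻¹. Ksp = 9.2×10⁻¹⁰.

1.5×10⁻⁸ M

Precipitation of each salt begins when its ion product equals Ksp.
SrCO₃(s) ⇌ Sr²⁺(aq) + CO₃²⁻(aq)
Ksp = [Sr²⁺][CO₃²⁻] = [CO₃²⁻](6.2×10⁻²)
[CO₃²⁻] = 9.2×10⁻¹⁰ / (6.2×10⁻²) = 1.5×10⁻⁸
[CO₃²⁻] = 1.5×10⁻⁸ mol L⁻¹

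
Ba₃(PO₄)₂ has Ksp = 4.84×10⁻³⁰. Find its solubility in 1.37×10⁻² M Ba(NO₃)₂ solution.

Ba₃(PO₄)₂(s) ⇌ 3 Ba²⁺(aq) + 2 PO₄³⁻(aq)
Let s be the solubility of Ba₃(PO₄)₂ here. The common ion gives [Ba²⁺] ≈ 1.37×10⁻² M, and [PO₄³⁻] = 2s.
Ksp = [Ba²⁺]^3[PO₄³⁻]^2 = (1.37×10⁻²)^3(2s)^2
(2s)^2 = 4.84×10⁻³⁰ / (1.37×10⁻²)^3 = 1.88×10⁻²⁴
s = 6.86×10⁻¹³ M

6.86×10⁻¹³ M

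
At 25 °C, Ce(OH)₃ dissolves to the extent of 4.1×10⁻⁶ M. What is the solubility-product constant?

Ce(OH)₃(s) ⇌ Ce³⁺(aq) + 3 OH⁻(aq)
With molar solubility s: [Ce³⁺] = s, [OH⁻] = 3s.
Ksp = [Ce³⁺][OH⁻]^3 = s · (3s)^3 = 27s^4
Ksp = 27 × (4.1×10⁻⁶)^4 = 7.6×10⁻²¹

Ksp = 7.6×10⁻²¹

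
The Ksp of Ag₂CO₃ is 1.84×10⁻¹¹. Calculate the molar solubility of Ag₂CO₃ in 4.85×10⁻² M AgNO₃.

7.82×10⁻⁹ M

Ag₂CO₃(s) ⇌ 2 Ag⁺(aq) + CO₃²⁻(aq)
Ag⁺ is already present at 4.85×10⁻² M. If s mol/L of Ag₂CO₃ dissolves, [CO₃²⁻] = s while [Ag⁺] ≈ 4.85×10⁻² M.
Ksp = [Ag⁺]^2[CO₃²⁻] = (4.85×10⁻²)^2s
s = 1.84×10⁻¹¹ / (4.85×10⁻²)^2 = 7.82×10⁻⁹
s = 7.82×10⁻⁹ M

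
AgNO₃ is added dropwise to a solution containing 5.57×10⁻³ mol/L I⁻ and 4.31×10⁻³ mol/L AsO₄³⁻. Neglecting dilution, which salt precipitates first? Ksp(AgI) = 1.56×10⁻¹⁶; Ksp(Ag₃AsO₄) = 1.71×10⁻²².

AgI

A salt starts to precipitate once the ion product Q reaches its Ksp.
For AgI: [Ag⁺] = (Ksp/[I⁻]) = 2.80×10⁻¹⁴ mol/L
For Ag₃AsO₄: [Ag⁺] = (Ksp/[AsO₄³⁻])^(1/3) = 3.41×10⁻⁷ mol/L
AgI requires the lower [Ag⁺], so it precipitates first.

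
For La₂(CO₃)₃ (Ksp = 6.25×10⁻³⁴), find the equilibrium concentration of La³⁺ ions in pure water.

La₂(CO₃)₃(s) ⇌ 2 La³⁺(aq) + 3 CO₃²⁻(aq)
Let s be the molar solubility. Then [La³⁺] = 2s and [CO₃²⁻] = 3s.
Ksp = [La³⁺]^2[CO₃²⁻]^3 = (2s)^2 · (3s)^3 = 108s^5 = 6.25×10⁻³⁴
s = 8.96×10⁻⁸ M
[La³⁺] = 2s = 1.79×10⁻⁷ M

1.79×10⁻⁷ M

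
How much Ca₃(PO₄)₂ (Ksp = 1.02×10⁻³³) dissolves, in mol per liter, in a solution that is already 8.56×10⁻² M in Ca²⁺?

Ca₃(PO₄)₂(s) ⇌ 3 Ca²⁺(aq) + 2 PO₄³⁻(aq)
Let s be the solubility of Ca₃(PO₄)₂ here. The common ion gives [Ca²⁺] ≈ 8.56×10⁻² M, and [PO₄³⁻] = 2s.
Ksp = [Ca²⁺]^3[PO₄³⁻]^2 = (8.56×10⁻²)^3(2s)^2
(2s)^2 = 1.02×10⁻³³ / (8.56×10⁻²)^3 = 1.63×10⁻³⁰
s = 6.38×10⁻¹⁶ M

6.38×10⁻¹⁶ M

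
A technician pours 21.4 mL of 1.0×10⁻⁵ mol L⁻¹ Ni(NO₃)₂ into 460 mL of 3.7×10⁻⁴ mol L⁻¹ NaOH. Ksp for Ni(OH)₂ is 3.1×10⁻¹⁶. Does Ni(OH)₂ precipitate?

Yes

After mixing, V = 21.4 mL + 460 mL = 481.4 mL.
[Ni²⁺] = (1.0×10⁻⁵)(21.4)/481.4 = 4.4×10⁻⁷ mol L⁻¹
[OH⁻] = (3.7×10⁻⁴)(460)/481.4 = 3.5×10⁻⁴ mol L⁻¹
Q = [Ni²⁺][OH⁻]^2 = 5.6×10⁻¹⁴
Because Q > Ksp (5.6×10⁻¹⁴ vs 3.1×10⁻¹⁶), a precipitate of Ni(OH)₂ forms.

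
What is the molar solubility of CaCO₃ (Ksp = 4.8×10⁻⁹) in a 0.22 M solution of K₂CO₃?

2.2×10⁻⁸ M

CaCO₃(s) ⇌ Ca²⁺(aq) + CO₃²⁻(aq)
With CO₃²⁻ already at 0.22 M and s small, take [CO₃²⁻] ≈ 0.22 M and [Ca²⁺] = s.
Ksp = [Ca²⁺][CO₃²⁻] = s(0.22)
s = 4.8×10⁻⁹ / (0.22) = 2.2×10⁻⁸
s = 2.2×10⁻⁸ M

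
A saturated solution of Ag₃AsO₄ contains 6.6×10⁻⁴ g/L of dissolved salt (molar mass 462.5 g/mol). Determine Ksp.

Ksp = 1.1×10⁻²²

s = (6.6×10⁻⁴ g L⁻¹)/(462.5 g mol⁻¹) = 1.427×10⁻⁶ M
Ag₃AsO₄(s) ⇌ 3 Ag⁺(aq) + AsO₄³⁻(aq)
For each mole of Ag₃AsO₄ that dissolves per liter, [Ag⁺] = 3s and [AsO₄³⁻] = s; let s denote this solubility.
Ksp = [Ag⁺]^3[AsO₄³⁻] = (3s)^3 · s = 27s^4
Ksp = 27 × (1.427×10⁻⁶)^4 = 1.1×10⁻²²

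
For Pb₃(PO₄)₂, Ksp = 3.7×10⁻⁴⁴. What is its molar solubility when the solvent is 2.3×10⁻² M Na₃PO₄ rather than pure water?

1.4×10⁻¹⁴ M

Pb₃(PO₄)₂(s) ⇌ 3 Pb²⁺(aq) + 2 PO₄³⁻(aq)
With PO₄³⁻ already at 2.3×10⁻² M and s small, take [PO₄³⁻] ≈ 2.3×10⁻² M and [Pb²⁺] = 3s.
Ksp = [Pb²⁺]^3[PO₄³⁻]^2 = (3s)^3(2.3×10⁻²)^2
(3s)^3 = 3.7×10⁻⁴⁴ / (2.3×10⁻²)^2 = 7.0×10⁻⁴¹
s = 1.4×10⁻¹⁴ M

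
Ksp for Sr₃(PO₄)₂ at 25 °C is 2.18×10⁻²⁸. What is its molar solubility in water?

Sr₃(PO₄)₂(s) ⇌ 3 Sr²⁺(aq) + 2 PO₄³⁻(aq)
Call the molar solubility s, so that [Sr²⁺] = 3s and [PO₄³⁻] = 2s.
Ksp = [Sr²⁺]^3[PO₄³⁻]^2 = (3s)^3 · (2s)^2 = 108s^5
108s^5 = 2.18×10⁻²⁸  ⇒  s^5 = 2.02×10⁻³⁰
s = (2.02×10⁻³⁰)^(1/5) = 1.15×10⁻⁶ mol/L

1.15×10⁻⁶ M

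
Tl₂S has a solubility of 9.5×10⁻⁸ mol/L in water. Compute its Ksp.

Ksp = 3.4×10⁻²¹

Tl₂S(s) ⇌ 2 Tl⁺(aq) + S²⁻(aq)
Call the molar solubility s, so that [Tl⁺] = 2s and [S²⁻] = s.
Ksp = [Tl⁺]^2[S²⁻] = (2s)^2 · s = 4s^3
Ksp = 4 × (9.5×10⁻⁸)^3 = 3.4×10⁻²¹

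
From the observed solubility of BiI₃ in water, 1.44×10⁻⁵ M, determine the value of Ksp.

BiI₃(s) ⇌ Bi³⁺(aq) + 3 I⁻(aq)
With molar solubility s: [Bi³⁺] = s, [I⁻] = 3s.
Ksp = [Bi³⁺][I⁻]^3 = s · (3s)^3 = 27s^4
Ksp = 27 × (1.44×10⁻⁵)^4 = 1.16×10⁻¹⁸

Ksp = 1.16×10⁻¹⁸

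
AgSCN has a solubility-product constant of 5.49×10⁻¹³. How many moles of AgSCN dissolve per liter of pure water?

AgSCN(s) ⇌ Ag⁺(aq) + SCN⁻(aq)
With molar solubility s: [Ag⁺] = s, [SCN⁻] = s.
Ksp = [Ag⁺][SCN⁻] = s · s = s^2
s^2 = 5.49×10⁻¹³
Taking the 2nd root, s = 7.41×10⁻⁷ M.

7.41×10⁻⁷ M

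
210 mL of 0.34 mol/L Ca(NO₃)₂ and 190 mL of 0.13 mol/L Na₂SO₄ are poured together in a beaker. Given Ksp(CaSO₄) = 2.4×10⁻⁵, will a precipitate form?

Yes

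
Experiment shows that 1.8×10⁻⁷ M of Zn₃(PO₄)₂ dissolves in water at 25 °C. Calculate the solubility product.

Ksp = 2.0×10⁻³²

Zn₃(PO₄)₂(s) ⇌ 3 Zn²⁺(aq) + 2 PO₄³⁻(aq)
If s mol/L of Zn₃(PO₄)₂ dissolves, [Zn²⁺] = 3s and [PO₄³⁻] = 2s.
Ksp = [Zn²⁺]^3[PO₄³⁻]^2 = (3s)^3 · (2s)^2 = 108s^5
Ksp = 108 × (1.8×10⁻⁷)^5 = 2.0×10⁻³²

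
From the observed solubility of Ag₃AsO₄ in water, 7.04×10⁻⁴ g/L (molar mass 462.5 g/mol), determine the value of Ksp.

Ksp = 1.45×10⁻²²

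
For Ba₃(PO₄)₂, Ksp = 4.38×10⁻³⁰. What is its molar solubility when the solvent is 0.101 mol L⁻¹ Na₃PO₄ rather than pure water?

2.51×10⁻¹⁰ M

Ba₃(PO₄)₂(s) ⇌ 3 Ba²⁺(aq) + 2 PO₄³⁻(aq)
Let s be the solubility of Ba₃(PO₄)₂ here. The common ion gives [PO₄³⁻] ≈ 0.101 mol L⁻¹, and [Ba²⁺] = 3s.
Ksp = [Ba²⁺]^3[PO₄³⁻]^2 = (3s)^3(0.101)^2
(3s)^3 = 4.38×10⁻³⁰ / (0.101)^2 = 4.29×10⁻²⁸
s = 2.51×10⁻¹⁰ mol L⁻¹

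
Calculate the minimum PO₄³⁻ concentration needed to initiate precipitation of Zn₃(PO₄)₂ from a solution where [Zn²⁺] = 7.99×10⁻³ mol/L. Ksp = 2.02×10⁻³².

1.99×10⁻¹³ M

Each salt precipitates once Q = Ksp for that salt.
Zn₃(PO₄)₂(s) ⇌ 3 Zn²⁺(aq) + 2 PO₄³⁻(aq)
Ksp = [Zn²⁺]^3[PO₄³⁻]^2 = [PO₄³⁻]^2(7.99×10⁻³)^3
[PO₄³⁻]^2 = 2.02×10⁻³² / (7.99×10⁻³)^3 = 3.96×10⁻²⁶
[PO₄³⁻] = 1.99×10⁻¹³ mol/L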